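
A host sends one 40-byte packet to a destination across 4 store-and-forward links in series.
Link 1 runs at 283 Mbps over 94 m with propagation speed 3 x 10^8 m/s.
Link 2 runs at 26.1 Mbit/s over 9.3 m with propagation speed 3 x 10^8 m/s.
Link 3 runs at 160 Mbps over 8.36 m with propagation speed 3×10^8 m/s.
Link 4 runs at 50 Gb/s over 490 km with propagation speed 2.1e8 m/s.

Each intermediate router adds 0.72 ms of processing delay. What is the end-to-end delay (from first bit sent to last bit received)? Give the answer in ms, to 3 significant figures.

L = 40 × 8 = 320 bits.
Transmission delays (L/R per hop): 0.00113074, 0.0122605, 0.002, 6.4e-06 ms; sum = 0.0153977 ms.
Propagation delays (d/s per hop): 0.000313333, 3.1e-05, 2.78667e-05, 2.33333 ms; sum = 2.33371 ms.
Processing at 3 router(s): 3 × 0.72 ms = 2.16 ms.
End-to-end = 4.51 ms.

4.51 ms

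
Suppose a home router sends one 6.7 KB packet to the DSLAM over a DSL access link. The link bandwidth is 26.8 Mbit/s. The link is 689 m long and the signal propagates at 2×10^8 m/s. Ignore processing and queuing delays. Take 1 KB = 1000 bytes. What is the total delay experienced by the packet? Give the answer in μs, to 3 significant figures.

2000 μs

L = 53600 bits.
Transmission delay = L/R = 53600 / 26800000 = 2000 μs.
Propagation delay = d/s = 689 m / 200000000 m/s = 3.445 μs.
Total = 2000 μs.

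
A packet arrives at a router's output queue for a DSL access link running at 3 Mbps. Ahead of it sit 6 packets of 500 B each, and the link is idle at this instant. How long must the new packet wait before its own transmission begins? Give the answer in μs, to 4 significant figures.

Each queued packet: L/R = 4000/3000000 = 1333.33 μs.
6 queued → 8000 μs.
Queuing delay = 8000 μs.

8000 μs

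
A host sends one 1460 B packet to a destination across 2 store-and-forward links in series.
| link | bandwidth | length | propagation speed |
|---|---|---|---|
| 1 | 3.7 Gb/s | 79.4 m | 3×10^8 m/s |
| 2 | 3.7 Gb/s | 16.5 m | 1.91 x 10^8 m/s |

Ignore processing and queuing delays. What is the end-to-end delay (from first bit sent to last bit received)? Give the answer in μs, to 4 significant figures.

L = 1460 × 8 = 11680 bits.
Transmission delay per hop = L/R = 11680/3700000000 = 3.15676 μs; 2 hops → 6.31351 μs.
Propagation delays (d/s per hop): 0.264667, 0.0863874 μs; sum = 0.351054 μs.
End-to-end = 6.665 μs.

6.665 μs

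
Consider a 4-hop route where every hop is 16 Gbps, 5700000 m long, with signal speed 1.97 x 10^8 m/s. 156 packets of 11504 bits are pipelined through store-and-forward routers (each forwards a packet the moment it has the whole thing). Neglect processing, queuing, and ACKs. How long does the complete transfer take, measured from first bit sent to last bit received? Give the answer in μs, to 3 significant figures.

Per-hop transmission t_tx = L/R = 11504/16000000000 = 0.719 μs.
Per-hop propagation t_prop = 5700000/197000000 = 28934 μs.
Pipeline fill: first packet needs 4·t_tx to clear all hops; remaining 155 packets each add one t_tx.
Total = (4+156-1)·t_tx + 4·t_prop = 159·0.719 + 4·28934 = 116000 μs.

116000 μs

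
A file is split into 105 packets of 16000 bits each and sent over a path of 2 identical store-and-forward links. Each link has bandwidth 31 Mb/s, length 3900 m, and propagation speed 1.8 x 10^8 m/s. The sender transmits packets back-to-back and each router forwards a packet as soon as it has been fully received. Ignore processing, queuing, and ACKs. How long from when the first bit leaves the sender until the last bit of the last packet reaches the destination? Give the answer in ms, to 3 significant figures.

Per-hop transmission t_tx = L/R = 16000/31000000 = 0.516129 ms.
Per-hop propagation t_prop = 3900/180000000 = 0.0216667 ms.
Pipeline fill: first packet needs 2·t_tx to clear all hops; remaining 104 packets each add one t_tx.
Total = (2+105-1)·t_tx + 2·t_prop = 106·0.516129 + 2·0.0216667 = 54.8 ms.

54.8 ms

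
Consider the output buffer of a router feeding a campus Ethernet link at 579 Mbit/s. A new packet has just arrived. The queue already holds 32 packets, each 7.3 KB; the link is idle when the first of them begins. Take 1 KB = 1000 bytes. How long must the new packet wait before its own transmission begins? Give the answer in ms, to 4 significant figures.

3.228 ms

Each queued packet: L/R = 58400/579000000 = 0.100864 ms.
32 queued → 3.22763 ms.
Queuing delay = 3.228 ms.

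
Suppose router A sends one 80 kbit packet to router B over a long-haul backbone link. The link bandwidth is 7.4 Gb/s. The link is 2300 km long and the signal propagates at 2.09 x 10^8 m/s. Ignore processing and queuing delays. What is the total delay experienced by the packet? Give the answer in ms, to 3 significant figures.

11.0 ms

L = 80000 bits.
Transmission delay = L/R = 80000 / 7400000000 = 0.0108108 ms.
Propagation delay = d/s = 2300000 m / 209000000 m/s = 11.0048 ms.
Total = 11.0 ms.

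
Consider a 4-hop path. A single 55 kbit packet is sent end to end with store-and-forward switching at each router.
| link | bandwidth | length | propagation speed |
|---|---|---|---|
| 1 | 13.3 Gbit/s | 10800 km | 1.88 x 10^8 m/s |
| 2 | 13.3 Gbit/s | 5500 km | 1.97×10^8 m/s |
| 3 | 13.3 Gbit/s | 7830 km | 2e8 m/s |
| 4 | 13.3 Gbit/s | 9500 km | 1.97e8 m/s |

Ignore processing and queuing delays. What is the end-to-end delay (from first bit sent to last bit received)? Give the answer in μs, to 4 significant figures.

L = 55000 bits.
Transmission delay per hop = L/R = 55000/13300000000 = 4.13534 μs; 4 hops → 16.5414 μs.
Propagation delays (d/s per hop): 57446.8, 27918.8, 39150, 48223.4 μs; sum = 172739 μs.
End-to-end = 172800 μs.

172800 μs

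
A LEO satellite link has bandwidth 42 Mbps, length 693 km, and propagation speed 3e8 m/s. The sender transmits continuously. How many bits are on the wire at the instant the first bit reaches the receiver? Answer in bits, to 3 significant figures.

Propagation delay = 693000 / 300000000 = 0.00231 s.
BDP = R × t_prop = 42000000 × 0.00231 = 97020 bits.

97000 bits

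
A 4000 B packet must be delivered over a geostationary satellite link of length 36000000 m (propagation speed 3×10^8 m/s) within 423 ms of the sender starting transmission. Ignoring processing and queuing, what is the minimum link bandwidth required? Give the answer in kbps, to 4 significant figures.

105.6 kbps

L = 32000 bits.
Propagation delay = 36000000 / 300000000 = 120 ms.
Transmission budget = 423 − 120 = 303 ms.
R ≥ L / t_tx = 32000 bits / 0.303 s = 105.6 kbps.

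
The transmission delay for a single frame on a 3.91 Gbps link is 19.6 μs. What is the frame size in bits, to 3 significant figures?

76600 bits

L = R × t_tx = 3910000000 b/s × 1.96e-05 s = 76636 bits.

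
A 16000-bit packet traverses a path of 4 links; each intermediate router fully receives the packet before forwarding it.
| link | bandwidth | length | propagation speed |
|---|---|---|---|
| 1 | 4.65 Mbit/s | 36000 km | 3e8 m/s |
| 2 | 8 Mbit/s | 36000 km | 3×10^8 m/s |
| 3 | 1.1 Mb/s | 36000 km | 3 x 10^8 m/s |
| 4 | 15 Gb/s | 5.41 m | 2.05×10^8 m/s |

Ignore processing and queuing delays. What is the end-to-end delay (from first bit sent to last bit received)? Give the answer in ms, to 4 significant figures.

380.0 ms

Transmission delays (L/R per hop): 3.44086, 2, 14.5455, 0.00106667 ms; sum = 19.9874 ms.
Propagation delays (d/s per hop): 120, 120, 120, 2.63902e-05 ms; sum = 360 ms.
End-to-end = 380.0 ms.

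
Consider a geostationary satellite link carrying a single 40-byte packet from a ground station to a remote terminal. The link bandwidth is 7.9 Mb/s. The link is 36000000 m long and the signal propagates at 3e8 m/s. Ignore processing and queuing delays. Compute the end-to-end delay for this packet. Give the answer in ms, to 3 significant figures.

L = 40 × 8 = 320 bits.
Transmission delay = L/R = 320 / 7900000 = 0.0405063 ms.
Propagation delay = d/s = 36000000 m / 300000000 m/s = 120 ms.
Total = 120 ms.

120 ms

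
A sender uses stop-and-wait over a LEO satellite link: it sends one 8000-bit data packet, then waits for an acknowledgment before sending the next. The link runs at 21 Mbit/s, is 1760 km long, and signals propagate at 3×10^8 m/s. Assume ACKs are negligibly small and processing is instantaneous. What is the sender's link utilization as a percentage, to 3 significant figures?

t_tx = L/R = 8000/21000000 = 0.000380952 s.
t_prop = 1760000/300000000 = 0.00586667 s; RTT = 0.0117333 s.
Cycle = t_tx + RTT = 0.0121143 s.
Utilization = t_tx / cycle = 0.000380952/0.0121143 = 3.14 %.

3.14 %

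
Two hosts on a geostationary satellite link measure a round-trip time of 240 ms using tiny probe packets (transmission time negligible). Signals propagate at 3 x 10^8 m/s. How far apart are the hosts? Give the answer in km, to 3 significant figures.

One-way propagation = RTT/2 = 120 ms.
d = s × t = 300000000 × 0.12 = 36000 km.

36000 km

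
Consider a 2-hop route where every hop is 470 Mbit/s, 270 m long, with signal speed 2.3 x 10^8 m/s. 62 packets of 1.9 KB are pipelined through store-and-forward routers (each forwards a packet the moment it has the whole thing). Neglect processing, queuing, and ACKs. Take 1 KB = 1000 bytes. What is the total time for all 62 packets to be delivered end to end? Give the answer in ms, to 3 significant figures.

2.04 ms

Per-hop transmission t_tx = L/R = 15200/470000000 = 0.0323404 ms.
Per-hop propagation t_prop = 270/2.3e+08 = 0.00117391 ms.
Pipeline fill: first packet needs 2·t_tx to clear all hops; remaining 61 packets each add one t_tx.
Total = (2+62-1)·t_tx + 2·t_prop = 63·0.0323404 + 2·0.00117391 = 2.04 ms.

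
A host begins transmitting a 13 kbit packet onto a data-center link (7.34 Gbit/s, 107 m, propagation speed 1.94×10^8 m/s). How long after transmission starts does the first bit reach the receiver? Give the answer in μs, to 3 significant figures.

0.552 μs

First bit experiences only propagation delay: d/s = 107/194000000 = 0.552 μs.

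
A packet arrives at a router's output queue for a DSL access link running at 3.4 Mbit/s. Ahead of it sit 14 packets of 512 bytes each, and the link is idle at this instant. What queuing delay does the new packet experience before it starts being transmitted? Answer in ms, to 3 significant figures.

16.9 ms

Each queued packet: L/R = 4096/3400000 = 1.20471 ms.
14 queued → 16.8659 ms.
Queuing delay = 16.9 ms.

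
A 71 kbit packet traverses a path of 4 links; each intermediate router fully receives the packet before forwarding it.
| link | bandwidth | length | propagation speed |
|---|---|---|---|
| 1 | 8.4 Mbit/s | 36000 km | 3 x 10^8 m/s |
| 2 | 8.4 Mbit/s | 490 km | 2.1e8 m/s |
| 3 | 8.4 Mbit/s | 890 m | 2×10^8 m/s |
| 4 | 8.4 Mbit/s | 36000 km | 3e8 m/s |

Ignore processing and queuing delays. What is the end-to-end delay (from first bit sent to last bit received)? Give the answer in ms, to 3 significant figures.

276 ms

L = 71000 bits.
Transmission delay per hop = L/R = 71000/8400000 = 8.45238 ms; 4 hops → 33.8095 ms.
Propagation delays (d/s per hop): 120, 2.33333, 0.00445, 120 ms; sum = 242.338 ms.
End-to-end = 276 ms.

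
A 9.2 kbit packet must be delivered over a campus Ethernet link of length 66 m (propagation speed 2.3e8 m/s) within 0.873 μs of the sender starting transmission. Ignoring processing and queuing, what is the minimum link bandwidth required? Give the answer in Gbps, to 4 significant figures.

15.70 Gbps

Propagation delay = 66 / 2.3e+08 = 0.286957 μs.
Transmission budget = 0.873 − 0.286957 = 0.586043 μs.
R ≥ L / t_tx = 9200 bits / 5.86043e-07 s = 15.70 Gbps.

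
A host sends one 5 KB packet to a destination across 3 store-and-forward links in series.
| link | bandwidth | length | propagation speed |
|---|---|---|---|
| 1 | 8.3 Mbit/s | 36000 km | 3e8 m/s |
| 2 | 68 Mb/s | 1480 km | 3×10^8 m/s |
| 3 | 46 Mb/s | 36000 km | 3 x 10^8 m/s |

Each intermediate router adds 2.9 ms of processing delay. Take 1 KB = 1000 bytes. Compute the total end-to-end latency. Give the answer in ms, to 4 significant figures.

L = 40000 bits.
Transmission delays (L/R per hop): 4.81928, 0.588235, 0.869565 ms; sum = 6.27708 ms.
Propagation delays (d/s per hop): 120, 4.93333, 120 ms; sum = 244.933 ms.
Processing at 2 router(s): 2 × 2.9 ms = 5.8 ms.
End-to-end = 257.0 ms.

257.0 ms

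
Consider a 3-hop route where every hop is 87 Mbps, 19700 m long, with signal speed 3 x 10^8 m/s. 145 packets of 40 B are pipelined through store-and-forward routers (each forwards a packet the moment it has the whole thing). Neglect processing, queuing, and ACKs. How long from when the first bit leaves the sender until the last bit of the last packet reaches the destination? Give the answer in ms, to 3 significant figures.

Per-hop transmission t_tx = L/R = 320/87000000 = 0.00367816 ms.
Per-hop propagation t_prop = 19700/300000000 = 0.0656667 ms.
Pipeline fill: first packet needs 3·t_tx to clear all hops; remaining 144 packets each add one t_tx.
Total = (3+145-1)·t_tx + 3·t_prop = 147·0.00367816 + 3·0.0656667 = 0.738 ms.

0.738 ms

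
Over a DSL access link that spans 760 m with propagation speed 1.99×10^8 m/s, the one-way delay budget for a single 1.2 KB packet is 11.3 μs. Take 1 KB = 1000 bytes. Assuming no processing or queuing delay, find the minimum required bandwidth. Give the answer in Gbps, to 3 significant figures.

1.28 Gbps

L = 9600 bits.
Propagation delay = 760 / 199000000 = 3.8191 μs.
Transmission budget = 11.3 − 3.8191 = 7.4809 μs.
R ≥ L / t_tx = 9600 bits / 7.4809e-06 s = 1.28 Gbps.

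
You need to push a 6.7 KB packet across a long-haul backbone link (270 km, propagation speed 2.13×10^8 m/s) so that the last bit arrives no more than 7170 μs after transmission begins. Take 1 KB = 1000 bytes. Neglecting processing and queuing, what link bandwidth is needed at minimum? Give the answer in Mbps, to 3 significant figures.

L = 53600 bits.
Propagation delay = 270000 / 213000000 = 1267.61 μs.
Transmission budget = 7170 − 1267.61 = 5902.39 μs.
R ≥ L / t_tx = 53600 bits / 0.00590239 s = 9.08 Mbps.

9.08 Mbps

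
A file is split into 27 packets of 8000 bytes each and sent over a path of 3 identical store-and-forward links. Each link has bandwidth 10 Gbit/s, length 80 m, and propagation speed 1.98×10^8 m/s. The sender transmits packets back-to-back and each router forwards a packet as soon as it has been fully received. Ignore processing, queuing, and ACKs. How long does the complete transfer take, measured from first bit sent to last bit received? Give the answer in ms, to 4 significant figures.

0.1868 ms

Per-hop transmission t_tx = L/R = 64000/10000000000 = 0.0064 ms.
Per-hop propagation t_prop = 80/198000000 = 0.00040404 ms.
Pipeline fill: first packet needs 3·t_tx to clear all hops; remaining 26 packets each add one t_tx.
Total = (3+27-1)·t_tx + 3·t_prop = 29·0.0064 + 3·0.00040404 = 0.1868 ms.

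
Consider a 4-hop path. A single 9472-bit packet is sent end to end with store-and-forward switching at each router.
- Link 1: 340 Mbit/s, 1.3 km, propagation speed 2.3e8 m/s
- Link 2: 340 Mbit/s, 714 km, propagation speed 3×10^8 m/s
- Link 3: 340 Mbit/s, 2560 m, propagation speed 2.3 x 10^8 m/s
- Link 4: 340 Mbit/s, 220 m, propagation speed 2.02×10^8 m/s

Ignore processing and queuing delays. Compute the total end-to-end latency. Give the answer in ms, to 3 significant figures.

2.51 ms

Transmission delay per hop = L/R = 9472/340000000 = 0.0278588 ms; 4 hops → 0.111435 ms.
Propagation delays (d/s per hop): 0.00565217, 2.38, 0.0111304, 0.00108911 ms; sum = 2.39787 ms.
End-to-end = 2.51 ms.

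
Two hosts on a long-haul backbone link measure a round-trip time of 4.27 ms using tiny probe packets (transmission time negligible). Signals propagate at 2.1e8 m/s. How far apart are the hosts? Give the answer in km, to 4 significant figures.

One-way propagation = RTT/2 = 2.135 ms.
d = s × t = 210000000 × 0.002135 = 448.4 km.

448.4 km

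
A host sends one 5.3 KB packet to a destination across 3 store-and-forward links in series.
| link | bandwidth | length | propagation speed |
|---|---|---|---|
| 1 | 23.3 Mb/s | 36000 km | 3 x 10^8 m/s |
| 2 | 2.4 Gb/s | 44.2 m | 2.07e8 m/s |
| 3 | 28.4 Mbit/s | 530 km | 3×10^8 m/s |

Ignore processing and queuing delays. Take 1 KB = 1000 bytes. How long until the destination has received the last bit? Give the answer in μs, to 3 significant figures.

L = 42400 bits.
Transmission delays (L/R per hop): 1819.74, 17.6667, 1492.96 μs; sum = 3330.37 μs.
Propagation delays (d/s per hop): 120000, 0.213527, 1766.67 μs; sum = 121767 μs.
End-to-end = 125000 μs.

125000 μs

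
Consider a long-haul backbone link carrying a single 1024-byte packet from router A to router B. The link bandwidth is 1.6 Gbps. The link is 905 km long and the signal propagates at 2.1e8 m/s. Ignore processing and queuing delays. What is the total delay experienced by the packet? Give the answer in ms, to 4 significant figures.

L = 1024 × 8 = 8192 bits.
Transmission delay = L/R = 8192 / 1600000000 = 0.00512 ms.
Propagation delay = d/s = 905000 m / 210000000 m/s = 4.30952 ms.
Total = 4.315 ms.

4.315 ms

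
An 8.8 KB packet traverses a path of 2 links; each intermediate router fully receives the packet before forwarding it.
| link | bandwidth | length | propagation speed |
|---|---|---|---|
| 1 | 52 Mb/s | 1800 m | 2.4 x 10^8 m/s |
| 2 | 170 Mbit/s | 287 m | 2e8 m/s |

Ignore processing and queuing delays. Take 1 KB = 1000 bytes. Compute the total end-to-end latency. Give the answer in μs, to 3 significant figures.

L = 70400 bits.
Transmission delays (L/R per hop): 1353.85, 414.118 μs; sum = 1767.96 μs.
Propagation delays (d/s per hop): 7.5, 1.435 μs; sum = 8.935 μs.
End-to-end = 1780 μs.

1780 μs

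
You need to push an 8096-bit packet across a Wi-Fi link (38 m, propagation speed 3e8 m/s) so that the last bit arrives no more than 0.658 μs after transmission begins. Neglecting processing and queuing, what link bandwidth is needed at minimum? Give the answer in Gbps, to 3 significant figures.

15.2 Gbps

Propagation delay = 38 / 300000000 = 0.126667 μs.
Transmission budget = 0.658 − 0.126667 = 0.531333 μs.
R ≥ L / t_tx = 8096 bits / 5.31333e-07 s = 15.2 Gbps.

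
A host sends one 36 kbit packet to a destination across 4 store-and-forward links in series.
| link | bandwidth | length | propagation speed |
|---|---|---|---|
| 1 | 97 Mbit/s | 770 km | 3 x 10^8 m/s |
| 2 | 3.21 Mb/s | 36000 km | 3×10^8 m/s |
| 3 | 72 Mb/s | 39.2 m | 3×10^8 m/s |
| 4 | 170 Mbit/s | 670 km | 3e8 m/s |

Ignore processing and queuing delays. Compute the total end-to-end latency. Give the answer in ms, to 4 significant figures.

137.1 ms

L = 36000 bits.
Transmission delays (L/R per hop): 0.371134, 11.215, 0.5, 0.211765 ms; sum = 12.2979 ms.
Propagation delays (d/s per hop): 2.56667, 120, 0.000130667, 2.23333 ms; sum = 124.8 ms.
End-to-end = 137.1 ms.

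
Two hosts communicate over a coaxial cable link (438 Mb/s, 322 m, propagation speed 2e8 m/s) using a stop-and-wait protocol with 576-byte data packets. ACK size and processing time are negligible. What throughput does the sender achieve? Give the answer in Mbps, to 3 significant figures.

335 Mbps

t_tx = L/R = 4608/438000000 = 1.05205e-05 s.
t_prop = 322/200000000 = 1.61e-06 s; RTT = 3.22e-06 s.
Cycle = t_tx + RTT = 1.37405e-05 s.
Throughput = L / cycle = 4608 / 1.37405e-05 = 335 Mbps.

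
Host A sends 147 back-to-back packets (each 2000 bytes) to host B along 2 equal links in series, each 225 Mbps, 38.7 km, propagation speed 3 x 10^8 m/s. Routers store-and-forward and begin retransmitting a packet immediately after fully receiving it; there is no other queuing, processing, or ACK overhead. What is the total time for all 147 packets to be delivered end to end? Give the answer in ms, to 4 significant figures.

10.78 ms

Per-hop transmission t_tx = L/R = 16000/225000000 = 0.0711111 ms.
Per-hop propagation t_prop = 38700/300000000 = 0.129 ms.
Pipeline fill: first packet needs 2·t_tx to clear all hops; remaining 146 packets each add one t_tx.
Total = (2+147-1)·t_tx + 2·t_prop = 148·0.0711111 + 2·0.129 = 10.78 ms.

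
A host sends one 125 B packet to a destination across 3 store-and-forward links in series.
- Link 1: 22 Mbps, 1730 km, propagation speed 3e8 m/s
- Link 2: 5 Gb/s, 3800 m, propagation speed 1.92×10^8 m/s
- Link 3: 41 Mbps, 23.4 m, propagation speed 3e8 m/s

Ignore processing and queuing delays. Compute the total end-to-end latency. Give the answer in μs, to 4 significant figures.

L = 125 × 8 = 1000 bits.
Transmission delays (L/R per hop): 45.4545, 0.2, 24.3902 μs; sum = 70.0448 μs.
Propagation delays (d/s per hop): 5766.67, 19.7917, 0.078 μs; sum = 5786.54 μs.
End-to-end = 5857 μs.

5857 μs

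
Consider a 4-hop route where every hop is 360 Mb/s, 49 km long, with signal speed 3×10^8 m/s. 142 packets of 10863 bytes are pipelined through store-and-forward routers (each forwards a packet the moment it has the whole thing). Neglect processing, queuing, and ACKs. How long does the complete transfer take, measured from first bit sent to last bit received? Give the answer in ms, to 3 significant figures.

35.7 ms

Per-hop transmission t_tx = L/R = 86904/360000000 = 0.2414 ms.
Per-hop propagation t_prop = 49000/300000000 = 0.163333 ms.
Pipeline fill: first packet needs 4·t_tx to clear all hops; remaining 141 packets each add one t_tx.
Total = (4+142-1)·t_tx + 4·t_prop = 145·0.2414 + 4·0.163333 = 35.7 ms.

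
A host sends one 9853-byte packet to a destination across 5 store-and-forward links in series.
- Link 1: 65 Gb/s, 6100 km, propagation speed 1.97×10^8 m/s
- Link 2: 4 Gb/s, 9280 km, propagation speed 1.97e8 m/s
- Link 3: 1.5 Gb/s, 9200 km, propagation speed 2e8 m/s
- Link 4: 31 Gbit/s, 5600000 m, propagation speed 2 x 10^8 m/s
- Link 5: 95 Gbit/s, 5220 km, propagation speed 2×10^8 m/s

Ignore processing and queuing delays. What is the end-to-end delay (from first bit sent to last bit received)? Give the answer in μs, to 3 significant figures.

L = 9853 × 8 = 78824 bits.
Transmission delays (L/R per hop): 1.21268, 19.706, 52.5493, 2.54271, 0.829726 μs; sum = 76.8404 μs.
Propagation delays (d/s per hop): 30964.5, 47106.6, 46000, 28000, 26100 μs; sum = 178171 μs.
End-to-end = 178000 μs.

178000 μs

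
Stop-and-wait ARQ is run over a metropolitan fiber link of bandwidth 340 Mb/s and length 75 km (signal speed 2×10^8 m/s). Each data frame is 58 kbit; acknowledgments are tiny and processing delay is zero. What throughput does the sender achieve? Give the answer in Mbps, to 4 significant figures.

63.00 Mbps

t_tx = L/R = 58000/340000000 = 0.000170588 s.
t_prop = 75000/200000000 = 0.000375 s; RTT = 0.00075 s.
Cycle = t_tx + RTT = 0.000920588 s.
Throughput = L / cycle = 58000 / 0.000920588 = 63.00 Mbps.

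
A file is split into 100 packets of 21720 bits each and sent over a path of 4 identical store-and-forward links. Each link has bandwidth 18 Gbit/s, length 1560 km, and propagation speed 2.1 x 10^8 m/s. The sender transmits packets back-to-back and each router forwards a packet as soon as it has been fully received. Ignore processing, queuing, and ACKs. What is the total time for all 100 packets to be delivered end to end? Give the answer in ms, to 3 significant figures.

Per-hop transmission t_tx = L/R = 21720/18000000000 = 0.00120667 ms.
Per-hop propagation t_prop = 1560000/210000000 = 7.42857 ms.
Pipeline fill: first packet needs 4·t_tx to clear all hops; remaining 99 packets each add one t_tx.
Total = (4+100-1)·t_tx + 4·t_prop = 103·0.00120667 + 4·7.42857 = 29.8 ms.

29.8 ms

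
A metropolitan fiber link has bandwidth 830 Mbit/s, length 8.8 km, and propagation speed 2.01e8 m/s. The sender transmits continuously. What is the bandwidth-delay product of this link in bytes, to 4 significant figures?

4542 bytes

Propagation delay = 8800 / 2.01e+08 = 4.37811e-05 s.
BDP = R × t_prop = 830000000 × 4.37811e-05 = 36338.3 bits.
In bytes: 36338.3/8 = 4542 bytes.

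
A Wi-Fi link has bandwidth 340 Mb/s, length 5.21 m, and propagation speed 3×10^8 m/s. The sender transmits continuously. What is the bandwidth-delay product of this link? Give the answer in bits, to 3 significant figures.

Propagation delay = 5.21 / 300000000 = 1.73667e-08 s.
BDP = R × t_prop = 340000000 × 1.73667e-08 = 5.90467 bits.

5.90 bits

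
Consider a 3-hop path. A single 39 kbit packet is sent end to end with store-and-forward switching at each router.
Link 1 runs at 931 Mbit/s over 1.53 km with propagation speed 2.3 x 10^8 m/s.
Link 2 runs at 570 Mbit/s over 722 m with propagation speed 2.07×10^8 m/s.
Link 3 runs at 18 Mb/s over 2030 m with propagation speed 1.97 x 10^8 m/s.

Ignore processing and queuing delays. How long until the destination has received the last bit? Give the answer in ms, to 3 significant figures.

2.30 ms

L = 39000 bits.
Transmission delays (L/R per hop): 0.0418904, 0.0684211, 2.16667 ms; sum = 2.27698 ms.
Propagation delays (d/s per hop): 0.00665217, 0.00348792, 0.0103046 ms; sum = 0.0204447 ms.
End-to-end = 2.30 ms.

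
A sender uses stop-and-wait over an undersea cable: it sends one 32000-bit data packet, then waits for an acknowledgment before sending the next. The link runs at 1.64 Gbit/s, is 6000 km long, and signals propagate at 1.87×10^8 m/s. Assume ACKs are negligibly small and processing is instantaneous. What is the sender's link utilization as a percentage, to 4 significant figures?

0.03040 %

t_tx = L/R = 32000/1640000000 = 1.95122e-05 s.
t_prop = 6000000/187000000 = 0.0320856 s; RTT = 0.0641711 s.
Cycle = t_tx + RTT = 0.0641906 s.
Utilization = t_tx / cycle = 1.95122e-05/0.0641906 = 0.03040 %.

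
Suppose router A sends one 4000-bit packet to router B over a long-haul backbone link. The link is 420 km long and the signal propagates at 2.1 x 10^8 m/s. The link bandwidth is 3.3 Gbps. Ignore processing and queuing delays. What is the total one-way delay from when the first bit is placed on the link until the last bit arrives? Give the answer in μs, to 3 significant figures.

2000 μs

Transmission delay = L/R = 4000 / 3300000000 = 1.21212 μs.
Propagation delay = d/s = 420000 m / 210000000 m/s = 2000 μs.
Total = 2000 μs.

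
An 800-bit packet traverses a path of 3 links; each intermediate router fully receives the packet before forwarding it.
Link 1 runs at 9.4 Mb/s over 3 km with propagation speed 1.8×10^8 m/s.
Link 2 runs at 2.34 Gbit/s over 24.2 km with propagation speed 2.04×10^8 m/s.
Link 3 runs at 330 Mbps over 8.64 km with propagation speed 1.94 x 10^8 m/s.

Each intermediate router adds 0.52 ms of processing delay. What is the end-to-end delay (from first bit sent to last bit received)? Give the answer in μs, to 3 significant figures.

Transmission delays (L/R per hop): 85.1064, 0.34188, 2.42424 μs; sum = 87.8725 μs.
Propagation delays (d/s per hop): 16.6667, 118.627, 44.5361 μs; sum = 179.83 μs.
Processing at 2 router(s): 2 × 0.52 ms = 1040 μs.
End-to-end = 1310 μs.

1310 μs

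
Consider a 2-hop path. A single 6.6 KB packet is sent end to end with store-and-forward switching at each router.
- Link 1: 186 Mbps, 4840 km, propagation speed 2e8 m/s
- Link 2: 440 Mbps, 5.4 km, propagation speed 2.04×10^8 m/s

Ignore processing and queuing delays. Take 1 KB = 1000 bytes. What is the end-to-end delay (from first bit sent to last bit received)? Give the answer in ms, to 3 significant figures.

24.6 ms

L = 52800 bits.
Transmission delays (L/R per hop): 0.283871, 0.12 ms; sum = 0.403871 ms.
Propagation delays (d/s per hop): 24.2, 0.0264706 ms; sum = 24.2265 ms.
End-to-end = 24.6 ms.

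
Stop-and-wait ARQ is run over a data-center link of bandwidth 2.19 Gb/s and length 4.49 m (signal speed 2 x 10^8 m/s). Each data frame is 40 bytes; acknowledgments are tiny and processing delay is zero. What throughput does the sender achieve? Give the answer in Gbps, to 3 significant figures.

t_tx = L/R = 320/2190000000 = 1.46119e-07 s.
t_prop = 4.49/200000000 = 2.245e-08 s; RTT = 4.49e-08 s.
Cycle = t_tx + RTT = 1.91019e-07 s.
Throughput = L / cycle = 320 / 1.91019e-07 = 1.68 Gbps.

1.68 Gbps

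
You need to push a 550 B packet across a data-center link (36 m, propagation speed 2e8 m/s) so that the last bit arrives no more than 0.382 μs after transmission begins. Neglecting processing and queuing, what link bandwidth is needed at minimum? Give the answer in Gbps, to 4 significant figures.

21.78 Gbps

L = 4400 bits.
Propagation delay = 36 / 200000000 = 0.18 μs.
Transmission budget = 0.382 − 0.18 = 0.202 μs.
R ≥ L / t_tx = 4400 bits / 2.02e-07 s = 21.78 Gbps.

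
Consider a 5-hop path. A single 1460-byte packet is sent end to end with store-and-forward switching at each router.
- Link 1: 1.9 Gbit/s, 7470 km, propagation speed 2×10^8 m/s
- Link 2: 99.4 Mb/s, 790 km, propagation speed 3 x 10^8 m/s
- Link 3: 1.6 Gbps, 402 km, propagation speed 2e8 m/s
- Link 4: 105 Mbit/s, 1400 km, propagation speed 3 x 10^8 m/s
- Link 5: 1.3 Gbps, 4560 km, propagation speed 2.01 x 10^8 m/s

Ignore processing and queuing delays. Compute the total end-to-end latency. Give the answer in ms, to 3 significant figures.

69.6 ms

L = 1460 × 8 = 11680 bits.
Transmission delays (L/R per hop): 0.00614737, 0.117505, 0.0073, 0.111238, 0.00898462 ms; sum = 0.251175 ms.
Propagation delays (d/s per hop): 37.35, 2.63333, 2.01, 4.66667, 22.6866 ms; sum = 69.3466 ms.
End-to-end = 69.6 ms.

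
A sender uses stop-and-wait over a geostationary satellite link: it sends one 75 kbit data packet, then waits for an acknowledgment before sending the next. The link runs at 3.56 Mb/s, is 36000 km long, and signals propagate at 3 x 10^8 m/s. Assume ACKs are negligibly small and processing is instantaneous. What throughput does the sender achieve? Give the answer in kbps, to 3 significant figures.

t_tx = L/R = 75000/3560000 = 0.0210674 s.
t_prop = 36000000/300000000 = 0.12 s; RTT = 0.24 s.
Cycle = t_tx + RTT = 0.261067 s.
Throughput = L / cycle = 75000 / 0.261067 = 287 kbps.

287 kbps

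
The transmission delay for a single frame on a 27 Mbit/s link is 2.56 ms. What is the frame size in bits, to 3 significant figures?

L = R × t_tx = 27000000 b/s × 0.00256 s = 69120 bits.

69100 bits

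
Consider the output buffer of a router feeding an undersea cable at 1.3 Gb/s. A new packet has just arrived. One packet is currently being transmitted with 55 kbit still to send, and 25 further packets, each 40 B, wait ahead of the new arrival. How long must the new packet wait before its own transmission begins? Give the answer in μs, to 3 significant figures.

48.5 μs

Each queued packet: L/R = 320/1300000000 = 0.246154 μs.
25 queued → 6.15385 μs.
Plus remaining 55000 bits of current packet: 42.3077 μs.
Queuing delay = 48.5 μs.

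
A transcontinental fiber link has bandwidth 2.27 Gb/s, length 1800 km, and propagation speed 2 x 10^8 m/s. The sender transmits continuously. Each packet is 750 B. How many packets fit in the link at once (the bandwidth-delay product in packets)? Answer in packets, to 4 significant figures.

3405 packets

Propagation delay = 1800000 / 200000000 = 0.009 s.
BDP = R × t_prop = 2270000000 × 0.009 = 20430000 bits.
In packets of 6000 bits: 3405 packets.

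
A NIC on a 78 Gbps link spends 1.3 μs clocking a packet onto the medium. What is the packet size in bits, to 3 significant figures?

101000 bits

L = R × t_tx = 78000000000 b/s × 1.3e-06 s = 101400 bits.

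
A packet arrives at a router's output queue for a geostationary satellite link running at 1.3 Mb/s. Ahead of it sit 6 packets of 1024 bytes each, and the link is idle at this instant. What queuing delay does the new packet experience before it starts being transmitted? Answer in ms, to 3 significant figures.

Each queued packet: L/R = 8192/1300000 = 6.30154 ms.
6 queued → 37.8092 ms.
Queuing delay = 37.8 ms.

37.8 ms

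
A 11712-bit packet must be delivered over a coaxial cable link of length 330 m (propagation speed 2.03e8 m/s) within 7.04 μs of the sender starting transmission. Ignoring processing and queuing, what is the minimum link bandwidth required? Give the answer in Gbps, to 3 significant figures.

2.16 Gbps

Propagation delay = 330 / 2.03e+08 = 1.62562 μs.
Transmission budget = 7.04 − 1.62562 = 5.41438 μs.
R ≥ L / t_tx = 11712 bits / 5.41438e-06 s = 2.16 Gbps.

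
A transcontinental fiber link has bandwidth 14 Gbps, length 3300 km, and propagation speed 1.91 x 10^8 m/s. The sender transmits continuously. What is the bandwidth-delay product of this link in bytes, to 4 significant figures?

Propagation delay = 3300000 / 191000000 = 0.0172775 s.
BDP = R × t_prop = 14000000000 × 0.0172775 = 241885000 bits.
In bytes: 241885000/8 = 30240000 bytes.

30240000 bytes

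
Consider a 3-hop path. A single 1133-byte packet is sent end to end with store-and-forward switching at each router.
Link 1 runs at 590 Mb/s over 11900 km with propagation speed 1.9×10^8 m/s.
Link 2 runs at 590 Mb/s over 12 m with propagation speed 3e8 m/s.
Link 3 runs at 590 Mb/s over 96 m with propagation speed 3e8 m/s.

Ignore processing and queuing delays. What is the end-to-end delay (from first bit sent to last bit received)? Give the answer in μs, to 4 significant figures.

62680 μs

L = 1133 × 8 = 9064 bits.
Transmission delay per hop = L/R = 9064/590000000 = 15.3627 μs; 3 hops → 46.0881 μs.
Propagation delays (d/s per hop): 62631.6, 0.04, 0.32 μs; sum = 62631.9 μs.
End-to-end = 62680 μs.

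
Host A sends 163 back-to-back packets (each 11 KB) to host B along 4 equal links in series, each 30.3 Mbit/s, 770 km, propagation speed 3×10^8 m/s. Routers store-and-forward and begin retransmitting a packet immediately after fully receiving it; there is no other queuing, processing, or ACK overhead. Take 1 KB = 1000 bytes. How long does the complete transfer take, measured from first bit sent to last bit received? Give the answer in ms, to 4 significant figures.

Per-hop transmission t_tx = L/R = 88000/30300000 = 2.90429 ms.
Per-hop propagation t_prop = 770000/300000000 = 2.56667 ms.
Pipeline fill: first packet needs 4·t_tx to clear all hops; remaining 162 packets each add one t_tx.
Total = (4+163-1)·t_tx + 4·t_prop = 166·2.90429 + 4·2.56667 = 492.4 ms.

492.4 ms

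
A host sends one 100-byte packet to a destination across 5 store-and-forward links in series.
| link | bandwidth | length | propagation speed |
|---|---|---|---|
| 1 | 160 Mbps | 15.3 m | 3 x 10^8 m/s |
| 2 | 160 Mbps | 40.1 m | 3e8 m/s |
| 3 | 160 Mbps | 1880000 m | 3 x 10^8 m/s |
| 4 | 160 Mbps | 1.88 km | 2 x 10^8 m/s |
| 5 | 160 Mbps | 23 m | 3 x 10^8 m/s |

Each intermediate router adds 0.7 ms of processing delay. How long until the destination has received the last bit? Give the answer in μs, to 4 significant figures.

L = 100 × 8 = 800 bits.
Transmission delay per hop = L/R = 800/160000000 = 5 μs; 5 hops → 25 μs.
Propagation delays (d/s per hop): 0.051, 0.133667, 6266.67, 9.4, 0.0766667 μs; sum = 6276.33 μs.
Processing at 4 router(s): 4 × 0.7 ms = 2800 μs.
End-to-end = 9101 μs.

9101 μs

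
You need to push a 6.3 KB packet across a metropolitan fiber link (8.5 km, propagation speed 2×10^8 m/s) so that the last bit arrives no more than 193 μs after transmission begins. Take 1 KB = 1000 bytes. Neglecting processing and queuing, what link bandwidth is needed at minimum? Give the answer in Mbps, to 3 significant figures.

L = 50400 bits.
Propagation delay = 8500 / 200000000 = 42.5 μs.
Transmission budget = 193 − 42.5 = 150.5 μs.
R ≥ L / t_tx = 50400 bits / 0.0001505 s = 335 Mbps.

335 Mbps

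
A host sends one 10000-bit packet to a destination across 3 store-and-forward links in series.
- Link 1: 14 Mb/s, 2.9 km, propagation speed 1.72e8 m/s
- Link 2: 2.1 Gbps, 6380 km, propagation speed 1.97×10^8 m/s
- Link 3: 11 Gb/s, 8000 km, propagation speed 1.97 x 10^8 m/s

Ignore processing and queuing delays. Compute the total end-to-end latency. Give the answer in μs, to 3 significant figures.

73700 μs

Transmission delays (L/R per hop): 714.286, 4.7619, 0.909091 μs; sum = 719.957 μs.
Propagation delays (d/s per hop): 16.8605, 32385.8, 40609.1 μs; sum = 73011.8 μs.
End-to-end = 73700 μs.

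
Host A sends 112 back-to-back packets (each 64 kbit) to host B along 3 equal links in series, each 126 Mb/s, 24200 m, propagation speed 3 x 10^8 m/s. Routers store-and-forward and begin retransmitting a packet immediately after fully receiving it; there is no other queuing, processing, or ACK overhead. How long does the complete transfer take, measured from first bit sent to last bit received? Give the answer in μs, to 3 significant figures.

Per-hop transmission t_tx = L/R = 64000/126000000 = 507.937 μs.
Per-hop propagation t_prop = 24200/300000000 = 80.6667 μs.
Pipeline fill: first packet needs 3·t_tx to clear all hops; remaining 111 packets each add one t_tx.
Total = (3+112-1)·t_tx + 3·t_prop = 114·507.937 + 3·80.6667 = 58100 μs.

58100 μs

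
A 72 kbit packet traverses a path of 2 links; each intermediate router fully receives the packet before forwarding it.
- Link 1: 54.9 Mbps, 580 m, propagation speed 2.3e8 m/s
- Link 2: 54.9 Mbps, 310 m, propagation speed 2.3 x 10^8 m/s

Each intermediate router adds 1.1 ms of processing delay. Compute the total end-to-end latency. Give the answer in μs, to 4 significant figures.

3727 μs

L = 72000 bits.
Transmission delay per hop = L/R = 72000/54900000 = 1311.48 μs; 2 hops → 2622.95 μs.
Propagation delays (d/s per hop): 2.52174, 1.34783 μs; sum = 3.86957 μs.
Processing at 1 router(s): 1 × 1.1 ms = 1100 μs.
End-to-end = 3727 μs.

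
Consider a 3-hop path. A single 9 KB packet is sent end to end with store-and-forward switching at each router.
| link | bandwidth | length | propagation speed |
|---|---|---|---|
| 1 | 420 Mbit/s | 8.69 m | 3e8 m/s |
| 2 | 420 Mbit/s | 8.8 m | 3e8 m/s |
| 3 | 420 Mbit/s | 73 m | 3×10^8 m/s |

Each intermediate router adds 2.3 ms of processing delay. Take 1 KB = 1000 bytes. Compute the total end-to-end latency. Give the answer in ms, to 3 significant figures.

5.11 ms

L = 72000 bits.
Transmission delay per hop = L/R = 72000/420000000 = 0.171429 ms; 3 hops → 0.514286 ms.
Propagation delays (d/s per hop): 2.89667e-05, 2.93333e-05, 0.000243333 ms; sum = 0.000301633 ms.
Processing at 2 router(s): 2 × 2.3 ms = 4.6 ms.
End-to-end = 5.11 ms.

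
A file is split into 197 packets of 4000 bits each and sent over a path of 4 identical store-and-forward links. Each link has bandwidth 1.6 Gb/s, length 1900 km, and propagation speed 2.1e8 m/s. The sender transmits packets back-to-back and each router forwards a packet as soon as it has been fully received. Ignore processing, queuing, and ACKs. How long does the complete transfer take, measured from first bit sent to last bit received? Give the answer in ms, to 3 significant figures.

Per-hop transmission t_tx = L/R = 4000/1600000000 = 0.0025 ms.
Per-hop propagation t_prop = 1900000/210000000 = 9.04762 ms.
Pipeline fill: first packet needs 4·t_tx to clear all hops; remaining 196 packets each add one t_tx.
Total = (4+197-1)·t_tx + 4·t_prop = 200·0.0025 + 4·9.04762 = 36.7 ms.

36.7 ms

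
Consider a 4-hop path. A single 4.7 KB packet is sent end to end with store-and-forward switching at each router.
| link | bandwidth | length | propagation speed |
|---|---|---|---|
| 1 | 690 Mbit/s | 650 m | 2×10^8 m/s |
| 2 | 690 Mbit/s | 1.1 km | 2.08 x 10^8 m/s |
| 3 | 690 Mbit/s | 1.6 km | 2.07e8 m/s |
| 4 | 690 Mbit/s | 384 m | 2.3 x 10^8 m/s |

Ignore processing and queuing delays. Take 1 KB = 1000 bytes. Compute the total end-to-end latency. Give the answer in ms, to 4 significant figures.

0.2359 ms

L = 37600 bits.
Transmission delay per hop = L/R = 37600/690000000 = 0.0544928 ms; 4 hops → 0.217971 ms.
Propagation delays (d/s per hop): 0.00325, 0.00528846, 0.00772947, 0.00166957 ms; sum = 0.0179375 ms.
End-to-end = 0.2359 ms.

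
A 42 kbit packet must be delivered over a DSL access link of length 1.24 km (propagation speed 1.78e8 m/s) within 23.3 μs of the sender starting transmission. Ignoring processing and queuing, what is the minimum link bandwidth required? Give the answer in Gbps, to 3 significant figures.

Propagation delay = 1240 / 178000000 = 6.96629 μs.
Transmission budget = 23.3 − 6.96629 = 16.3337 μs.
R ≥ L / t_tx = 42000 bits / 1.63337e-05 s = 2.57 Gbps.

2.57 Gbps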